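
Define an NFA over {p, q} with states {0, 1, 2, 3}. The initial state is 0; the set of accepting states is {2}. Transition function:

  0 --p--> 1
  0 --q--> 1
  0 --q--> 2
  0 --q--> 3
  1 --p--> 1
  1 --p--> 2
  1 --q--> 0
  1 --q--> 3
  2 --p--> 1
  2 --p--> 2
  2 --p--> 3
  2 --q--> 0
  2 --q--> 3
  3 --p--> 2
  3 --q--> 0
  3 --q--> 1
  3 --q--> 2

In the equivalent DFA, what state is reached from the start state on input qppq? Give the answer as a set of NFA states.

Start: {0}.
δ(0,q) = {1, 2, 3}.
Union: {1, 2, 3}.
After q: {1, 2, 3}.
δ(1,p) = {1, 2}; δ(2,p) = {1, 2, 3}; δ(3,p) = {2}.
Union: {1, 2, 3}.
After p: {1, 2, 3}.
δ(1,p) = {1, 2}; δ(2,p) = {1, 2, 3}; δ(3,p) = {2}.
Union: {1, 2, 3}.
After p: {1, 2, 3}.
δ(1,q) = {0, 3}; δ(2,q) = {0, 3}; δ(3,q) = {0, 1, 2}.
Union: {0, 1, 2, 3}.
After q: {0, 1, 2, 3}.

{0, 1, 2, 3}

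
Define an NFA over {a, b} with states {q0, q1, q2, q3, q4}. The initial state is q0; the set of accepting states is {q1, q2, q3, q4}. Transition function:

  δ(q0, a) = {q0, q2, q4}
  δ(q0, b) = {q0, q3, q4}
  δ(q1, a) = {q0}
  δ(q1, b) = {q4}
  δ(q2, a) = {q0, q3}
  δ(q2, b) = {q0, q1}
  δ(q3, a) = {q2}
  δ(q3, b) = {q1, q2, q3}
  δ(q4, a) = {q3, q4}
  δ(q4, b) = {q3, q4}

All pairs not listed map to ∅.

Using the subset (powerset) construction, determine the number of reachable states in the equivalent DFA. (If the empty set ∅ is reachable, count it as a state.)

Start state of the DFA: {q0}.
{q0} --a--> {q0, q2, q4}  [new]
{q0} --b--> {q0, q3, q4}  [new]
{q0, q2, q4} --a--> {q0, q2, q3, q4}  [new]
{q0, q2, q4} --b--> {q0, q1, q3, q4}  [new]
{q0, q3, q4} --a--> {q0, q2, q3, q4}  [seen]
{q0, q3, q4} --b--> {q0, q1, q2, q3, q4}  [new]
{q0, q2, q3, q4} --a--> {q0, q2, q3, q4}  [seen]
{q0, q2, q3, q4} --b--> {q0, q1, q2, q3, q4}  [seen]
{q0, q1, q3, q4} --a--> {q0, q2, q3, q4}  [seen]
{q0, q1, q3, q4} --b--> {q0, q1, q2, q3, q4}  [seen]
{q0, q1, q2, q3, q4} --a--> {q0, q2, q3, q4}  [seen]
{q0, q1, q2, q3, q4} --b--> {q0, q1, q2, q3, q4}  [seen]
Reachable DFA states: {q0}, {q0, q2, q4}, {q0, q3, q4}, {q0, q2, q3, q4}, {q0, q1, q3, q4}, {q0, q1, q2, q3, q4}.

6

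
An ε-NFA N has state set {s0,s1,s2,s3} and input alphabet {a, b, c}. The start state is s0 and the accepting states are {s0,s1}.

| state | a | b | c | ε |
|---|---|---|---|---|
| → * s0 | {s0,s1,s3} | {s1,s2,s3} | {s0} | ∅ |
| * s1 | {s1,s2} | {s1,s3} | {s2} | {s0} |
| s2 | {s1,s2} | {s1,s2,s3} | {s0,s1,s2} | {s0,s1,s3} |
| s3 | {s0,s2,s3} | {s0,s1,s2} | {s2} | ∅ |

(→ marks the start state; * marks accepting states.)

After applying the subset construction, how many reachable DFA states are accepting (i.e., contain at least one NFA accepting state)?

Start state of the DFA: {s0} (ε-closure of the NFA start).
{s0} --a--> {s0,s1,s3}  [new]
{s0} --b--> {s0,s1,s2,s3}  [new]
{s0} --c--> {s0}  [seen]
{s0,s1,s3} --a--> {s0,s1,s2,s3}  [seen]
{s0,s1,s3} --b--> {s0,s1,s2,s3}  [seen]
{s0,s1,s3} --c--> {s0,s1,s2,s3}  [seen]
{s0,s1,s2,s3} --a--> {s0,s1,s2,s3}  [seen]
{s0,s1,s2,s3} --b--> {s0,s1,s2,s3}  [seen]
{s0,s1,s2,s3} --c--> {s0,s1,s2,s3}  [seen]
Reachable DFA states: {s0}, {s0,s1,s3}, {s0,s1,s2,s3}.
Accepting DFA states (contain an NFA accepting state): {s0}, {s0,s1,s3}, {s0,s1,s2,s3}.

3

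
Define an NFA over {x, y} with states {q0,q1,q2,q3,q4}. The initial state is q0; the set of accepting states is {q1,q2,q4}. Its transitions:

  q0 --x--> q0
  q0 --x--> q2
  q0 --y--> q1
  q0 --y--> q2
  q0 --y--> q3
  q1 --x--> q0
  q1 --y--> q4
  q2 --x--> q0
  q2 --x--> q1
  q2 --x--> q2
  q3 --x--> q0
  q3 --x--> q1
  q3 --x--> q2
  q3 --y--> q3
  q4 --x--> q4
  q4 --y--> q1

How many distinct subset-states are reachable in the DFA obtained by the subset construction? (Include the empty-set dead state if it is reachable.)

9

Start state of the DFA: {q0}.
{q0} --x--> {q0,q2}  [new]
{q0} --y--> {q1,q2,q3}  [new]
{q0,q2} --x--> {q0,q1,q2}  [new]
{q0,q2} --y--> {q1,q2,q3}  [seen]
{q1,q2,q3} --x--> {q0,q1,q2}  [seen]
{q1,q2,q3} --y--> {q3,q4}  [new]
{q0,q1,q2} --x--> {q0,q1,q2}  [seen]
{q0,q1,q2} --y--> {q1,q2,q3,q4}  [new]
{q3,q4} --x--> {q0,q1,q2,q4}  [new]
{q3,q4} --y--> {q1,q3}  [new]
{q1,q2,q3,q4} --x--> {q0,q1,q2,q4}  [seen]
{q1,q2,q3,q4} --y--> {q1,q3,q4}  [new]
{q0,q1,q2,q4} --x--> {q0,q1,q2,q4}  [seen]
{q0,q1,q2,q4} --y--> {q1,q2,q3,q4}  [seen]
{q1,q3} --x--> {q0,q1,q2}  [seen]
{q1,q3} --y--> {q3,q4}  [seen]
{q1,q3,q4} --x--> {q0,q1,q2,q4}  [seen]
{q1,q3,q4} --y--> {q1,q3,q4}  [seen]
Reachable DFA states: {q0}, {q0,q2}, {q1,q2,q3}, {q0,q1,q2}, {q3,q4}, {q1,q2,q3,q4}, {q0,q1,q2,q4}, {q1,q3}, {q1,q3,q4}.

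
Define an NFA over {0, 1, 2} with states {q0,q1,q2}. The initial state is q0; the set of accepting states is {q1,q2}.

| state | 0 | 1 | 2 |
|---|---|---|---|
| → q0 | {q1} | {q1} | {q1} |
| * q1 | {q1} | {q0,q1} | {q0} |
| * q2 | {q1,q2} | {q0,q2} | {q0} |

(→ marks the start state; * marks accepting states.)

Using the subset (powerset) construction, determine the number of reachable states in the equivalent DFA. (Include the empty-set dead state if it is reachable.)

Start state of the DFA: {q0}.
{q0} --0--> {q1}  [new]
{q0} --1--> {q1}  [seen]
{q0} --2--> {q1}  [seen]
{q1} --0--> {q1}  [seen]
{q1} --1--> {q0,q1}  [new]
{q1} --2--> {q0}  [seen]
{q0,q1} --0--> {q1}  [seen]
{q0,q1} --1--> {q0,q1}  [seen]
{q0,q1} --2--> {q0,q1}  [seen]
Reachable DFA states: {q0}, {q1}, {q0,q1}.

3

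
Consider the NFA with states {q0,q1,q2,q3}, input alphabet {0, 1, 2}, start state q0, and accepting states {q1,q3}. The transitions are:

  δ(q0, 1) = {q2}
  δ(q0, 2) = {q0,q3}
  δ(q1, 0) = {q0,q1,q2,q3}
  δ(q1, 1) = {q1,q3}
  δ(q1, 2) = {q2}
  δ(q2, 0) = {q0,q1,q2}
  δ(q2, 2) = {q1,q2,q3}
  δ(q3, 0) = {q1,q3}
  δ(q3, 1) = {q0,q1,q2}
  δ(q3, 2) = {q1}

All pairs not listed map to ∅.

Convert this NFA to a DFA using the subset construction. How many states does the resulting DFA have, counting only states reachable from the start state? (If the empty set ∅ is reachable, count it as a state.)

10

Start state of the DFA: {q0}.
{q0} --0--> ∅  [new]
{q0} --1--> {q2}  [new]
{q0} --2--> {q0,q3}  [new]
∅ --0--> ∅  [seen]
∅ --1--> ∅  [seen]
∅ --2--> ∅  [seen]
{q2} --0--> {q0,q1,q2}  [new]
{q2} --1--> ∅  [seen]
{q2} --2--> {q1,q2,q3}  [new]
{q0,q3} --0--> {q1,q3}  [new]
{q0,q3} --1--> {q0,q1,q2}  [seen]
{q0,q3} --2--> {q0,q1,q3}  [new]
{q0,q1,q2} --0--> {q0,q1,q2,q3}  [new]
{q0,q1,q2} --1--> {q1,q2,q3}  [seen]
{q0,q1,q2} --2--> {q0,q1,q2,q3}  [seen]
{q1,q2,q3} --0--> {q0,q1,q2,q3}  [seen]
{q1,q2,q3} --1--> {q0,q1,q2,q3}  [seen]
{q1,q2,q3} --2--> {q1,q2,q3}  [seen]
{q1,q3} --0--> {q0,q1,q2,q3}  [seen]
{q1,q3} --1--> {q0,q1,q2,q3}  [seen]
{q1,q3} --2--> {q1,q2}  [new]
{q0,q1,q3} --0--> {q0,q1,q2,q3}  [seen]
{q0,q1,q3} --1--> {q0,q1,q2,q3}  [seen]
{q0,q1,q3} --2--> {q0,q1,q2,q3}  [seen]
{q0,q1,q2,q3} --0--> {q0,q1,q2,q3}  [seen]
{q0,q1,q2,q3} --1--> {q0,q1,q2,q3}  [seen]
{q0,q1,q2,q3} --2--> {q0,q1,q2,q3}  [seen]
{q1,q2} --0--> {q0,q1,q2,q3}  [seen]
{q1,q2} --1--> {q1,q3}  [seen]
{q1,q2} --2--> {q1,q2,q3}  [seen]
Reachable DFA states: {q0}, ∅, {q2}, {q0,q3}, {q0,q1,q2}, {q1,q2,q3}, {q1,q3}, {q0,q1,q3}, {q0,q1,q2,q3}, {q1,q2}.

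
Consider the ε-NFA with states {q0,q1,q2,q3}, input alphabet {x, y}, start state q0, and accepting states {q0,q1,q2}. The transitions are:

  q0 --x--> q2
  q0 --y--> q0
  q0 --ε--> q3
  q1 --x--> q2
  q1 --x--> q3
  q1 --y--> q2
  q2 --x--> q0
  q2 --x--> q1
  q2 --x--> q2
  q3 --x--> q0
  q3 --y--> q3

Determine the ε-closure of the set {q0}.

{q0,q3}

Begin with {q0}.
q0 →ε {q3}; add q3.
ε-closure = {q0,q3}.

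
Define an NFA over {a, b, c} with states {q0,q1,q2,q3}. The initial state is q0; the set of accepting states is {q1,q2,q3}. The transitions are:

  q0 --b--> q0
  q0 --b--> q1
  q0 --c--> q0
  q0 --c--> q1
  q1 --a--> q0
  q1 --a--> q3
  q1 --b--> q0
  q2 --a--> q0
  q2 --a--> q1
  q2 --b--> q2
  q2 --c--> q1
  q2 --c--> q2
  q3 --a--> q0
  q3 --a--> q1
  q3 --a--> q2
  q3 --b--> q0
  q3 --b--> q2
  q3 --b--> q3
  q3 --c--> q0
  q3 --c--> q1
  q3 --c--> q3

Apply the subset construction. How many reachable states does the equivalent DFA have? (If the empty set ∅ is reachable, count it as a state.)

Start state of the DFA: {q0}.
{q0} --a--> ∅  [new]
{q0} --b--> {q0,q1}  [new]
{q0} --c--> {q0,q1}  [seen]
∅ --a--> ∅  [seen]
∅ --b--> ∅  [seen]
∅ --c--> ∅  [seen]
{q0,q1} --a--> {q0,q3}  [new]
{q0,q1} --b--> {q0,q1}  [seen]
{q0,q1} --c--> {q0,q1}  [seen]
{q0,q3} --a--> {q0,q1,q2}  [new]
{q0,q3} --b--> {q0,q1,q2,q3}  [new]
{q0,q3} --c--> {q0,q1,q3}  [new]
{q0,q1,q2} --a--> {q0,q1,q3}  [seen]
{q0,q1,q2} --b--> {q0,q1,q2}  [seen]
{q0,q1,q2} --c--> {q0,q1,q2}  [seen]
{q0,q1,q2,q3} --a--> {q0,q1,q2,q3}  [seen]
{q0,q1,q2,q3} --b--> {q0,q1,q2,q3}  [seen]
{q0,q1,q2,q3} --c--> {q0,q1,q2,q3}  [seen]
{q0,q1,q3} --a--> {q0,q1,q2,q3}  [seen]
{q0,q1,q3} --b--> {q0,q1,q2,q3}  [seen]
{q0,q1,q3} --c--> {q0,q1,q3}  [seen]
Reachable DFA states: {q0}, ∅, {q0,q1}, {q0,q3}, {q0,q1,q2}, {q0,q1,q2,q3}, {q0,q1,q3}.

7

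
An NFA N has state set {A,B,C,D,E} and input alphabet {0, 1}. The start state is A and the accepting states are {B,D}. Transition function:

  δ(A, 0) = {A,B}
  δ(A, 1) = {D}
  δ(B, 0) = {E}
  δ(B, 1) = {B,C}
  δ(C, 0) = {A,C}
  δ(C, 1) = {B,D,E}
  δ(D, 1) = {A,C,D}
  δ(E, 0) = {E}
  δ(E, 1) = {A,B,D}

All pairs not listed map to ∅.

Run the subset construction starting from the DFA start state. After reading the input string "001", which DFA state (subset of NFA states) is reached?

Start: {A}.
δ(A,0) = {A,B}.
Union: {A,B}.
After 0: {A,B}.
δ(A,0) = {A,B}; δ(B,0) = {E}.
Union: {A,B,E}.
After 0: {A,B,E}.
δ(A,1) = {D}; δ(B,1) = {B,C}; δ(E,1) = {A,B,D}.
Union: {A,B,C,D}.
After 1: {A,B,C,D}.

{A,B,C,D}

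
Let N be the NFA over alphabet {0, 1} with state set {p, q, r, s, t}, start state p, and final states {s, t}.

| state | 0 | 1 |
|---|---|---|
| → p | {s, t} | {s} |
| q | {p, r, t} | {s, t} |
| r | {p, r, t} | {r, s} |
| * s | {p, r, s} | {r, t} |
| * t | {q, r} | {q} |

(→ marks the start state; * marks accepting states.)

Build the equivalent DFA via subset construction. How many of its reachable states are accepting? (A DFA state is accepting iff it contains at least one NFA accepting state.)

12

Start state of the DFA: {p}.
{p} --0--> {s, t}  [new]
{p} --1--> {s}  [new]
{s, t} --0--> {p, q, r, s}  [new]
{s, t} --1--> {q, r, t}  [new]
{s} --0--> {p, r, s}  [new]
{s} --1--> {r, t}  [new]
{p, q, r, s} --0--> {p, r, s, t}  [new]
{p, q, r, s} --1--> {r, s, t}  [new]
{q, r, t} --0--> {p, q, r, t}  [new]
{q, r, t} --1--> {q, r, s, t}  [new]
{p, r, s} --0--> {p, r, s, t}  [seen]
{p, r, s} --1--> {r, s, t}  [seen]
{r, t} --0--> {p, q, r, t}  [seen]
{r, t} --1--> {q, r, s}  [new]
{p, r, s, t} --0--> {p, q, r, s, t}  [new]
{p, r, s, t} --1--> {q, r, s, t}  [seen]
{r, s, t} --0--> {p, q, r, s, t}  [seen]
{r, s, t} --1--> {q, r, s, t}  [seen]
{p, q, r, t} --0--> {p, q, r, s, t}  [seen]
{p, q, r, t} --1--> {q, r, s, t}  [seen]
{q, r, s, t} --0--> {p, q, r, s, t}  [seen]
{q, r, s, t} --1--> {q, r, s, t}  [seen]
{q, r, s} --0--> {p, r, s, t}  [seen]
{q, r, s} --1--> {r, s, t}  [seen]
{p, q, r, s, t} --0--> {p, q, r, s, t}  [seen]
{p, q, r, s, t} --1--> {q, r, s, t}  [seen]
Reachable DFA states: {p}, {s, t}, {s}, {p, q, r, s}, {q, r, t}, {p, r, s}, {r, t}, {p, r, s, t}, {r, s, t}, {p, q, r, t}, {q, r, s, t}, {q, r, s}, {p, q, r, s, t}.
Accepting DFA states (contain an NFA accepting state): {s, t}, {s}, {p, q, r, s}, {q, r, t}, {p, r, s}, {r, t}, {p, r, s, t}, {r, s, t}, {p, q, r, t}, {q, r, s, t}, {q, r, s}, {p, q, r, s, t}.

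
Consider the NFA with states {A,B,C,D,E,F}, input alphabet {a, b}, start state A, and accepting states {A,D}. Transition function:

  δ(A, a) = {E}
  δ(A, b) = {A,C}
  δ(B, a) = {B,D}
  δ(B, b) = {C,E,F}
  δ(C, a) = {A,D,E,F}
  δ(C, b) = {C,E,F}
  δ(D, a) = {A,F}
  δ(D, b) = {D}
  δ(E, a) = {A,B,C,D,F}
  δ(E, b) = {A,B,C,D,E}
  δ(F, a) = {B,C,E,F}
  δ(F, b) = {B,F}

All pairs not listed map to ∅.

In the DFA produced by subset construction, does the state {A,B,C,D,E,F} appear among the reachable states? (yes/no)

Start state of the DFA: {A}.
{A} --a--> {E}  [new]
{A} --b--> {A,C}  [new]
{E} --a--> {A,B,C,D,F}  [new]
{E} --b--> {A,B,C,D,E}  [new]
{A,C} --a--> {A,D,E,F}  [new]
{A,C} --b--> {A,C,E,F}  [new]
{A,B,C,D,F} --a--> {A,B,C,D,E,F}  [new]
{A,B,C,D,F} --b--> {A,B,C,D,E,F}  [seen]
{A,B,C,D,E} --a--> {A,B,C,D,E,F}  [seen]
{A,B,C,D,E} --b--> {A,B,C,D,E,F}  [seen]
{A,D,E,F} --a--> {A,B,C,D,E,F}  [seen]
{A,D,E,F} --b--> {A,B,C,D,E,F}  [seen]
{A,C,E,F} --a--> {A,B,C,D,E,F}  [seen]
{A,C,E,F} --b--> {A,B,C,D,E,F}  [seen]
{A,B,C,D,E,F} --a--> {A,B,C,D,E,F}  [seen]
{A,B,C,D,E,F} --b--> {A,B,C,D,E,F}  [seen]
Reachable DFA states: {A}, {E}, {A,C}, {A,B,C,D,F}, {A,B,C,D,E}, {A,D,E,F}, {A,C,E,F}, {A,B,C,D,E,F}.
{A,B,C,D,E,F} is among them.

yes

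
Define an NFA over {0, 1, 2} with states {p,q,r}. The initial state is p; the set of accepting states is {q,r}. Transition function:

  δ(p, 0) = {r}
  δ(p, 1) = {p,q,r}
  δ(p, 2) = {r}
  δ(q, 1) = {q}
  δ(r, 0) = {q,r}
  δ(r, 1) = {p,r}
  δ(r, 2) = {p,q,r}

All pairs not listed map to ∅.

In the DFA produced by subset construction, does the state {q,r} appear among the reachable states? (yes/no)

Start state of the DFA: {p}.
{p} --0--> {r}  [new]
{p} --1--> {p,q,r}  [new]
{p} --2--> {r}  [seen]
{r} --0--> {q,r}  [new]
{r} --1--> {p,r}  [new]
{r} --2--> {p,q,r}  [seen]
{p,q,r} --0--> {q,r}  [seen]
{p,q,r} --1--> {p,q,r}  [seen]
{p,q,r} --2--> {p,q,r}  [seen]
{q,r} --0--> {q,r}  [seen]
{q,r} --1--> {p,q,r}  [seen]
{q,r} --2--> {p,q,r}  [seen]
{p,r} --0--> {q,r}  [seen]
{p,r} --1--> {p,q,r}  [seen]
{p,r} --2--> {p,q,r}  [seen]
Reachable DFA states: {p}, {r}, {p,q,r}, {q,r}, {p,r}.
{q,r} is among them.

yes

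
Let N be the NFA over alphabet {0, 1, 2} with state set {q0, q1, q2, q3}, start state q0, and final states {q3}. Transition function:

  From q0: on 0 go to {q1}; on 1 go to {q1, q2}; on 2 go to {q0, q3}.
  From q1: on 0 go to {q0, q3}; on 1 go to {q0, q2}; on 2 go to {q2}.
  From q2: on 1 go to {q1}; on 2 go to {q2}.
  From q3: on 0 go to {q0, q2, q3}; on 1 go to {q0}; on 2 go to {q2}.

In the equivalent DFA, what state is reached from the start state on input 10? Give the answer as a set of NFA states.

Start: {q0}.
δ(q0,1) = {q1, q2}.
Union: {q1, q2}.
After 1: {q1, q2}.
δ(q1,0) = {q0, q3}; δ(q2,0) = ∅.
Union: {q0, q3}.
After 0: {q0, q3}.

{q0, q3}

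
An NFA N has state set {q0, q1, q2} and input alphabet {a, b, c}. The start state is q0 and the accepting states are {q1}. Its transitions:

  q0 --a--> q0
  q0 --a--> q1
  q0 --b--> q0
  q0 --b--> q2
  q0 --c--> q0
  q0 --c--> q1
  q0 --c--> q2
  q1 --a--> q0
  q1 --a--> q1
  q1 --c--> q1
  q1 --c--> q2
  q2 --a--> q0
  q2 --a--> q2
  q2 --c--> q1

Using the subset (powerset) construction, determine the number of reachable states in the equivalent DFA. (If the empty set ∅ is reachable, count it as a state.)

Start state of the DFA: {q0}.
{q0} --a--> {q0, q1}  [new]
{q0} --b--> {q0, q2}  [new]
{q0} --c--> {q0, q1, q2}  [new]
{q0, q1} --a--> {q0, q1}  [seen]
{q0, q1} --b--> {q0, q2}  [seen]
{q0, q1} --c--> {q0, q1, q2}  [seen]
{q0, q2} --a--> {q0, q1, q2}  [seen]
{q0, q2} --b--> {q0, q2}  [seen]
{q0, q2} --c--> {q0, q1, q2}  [seen]
{q0, q1, q2} --a--> {q0, q1, q2}  [seen]
{q0, q1, q2} --b--> {q0, q2}  [seen]
{q0, q1, q2} --c--> {q0, q1, q2}  [seen]
Reachable DFA states: {q0}, {q0, q1}, {q0, q2}, {q0, q1, q2}.

4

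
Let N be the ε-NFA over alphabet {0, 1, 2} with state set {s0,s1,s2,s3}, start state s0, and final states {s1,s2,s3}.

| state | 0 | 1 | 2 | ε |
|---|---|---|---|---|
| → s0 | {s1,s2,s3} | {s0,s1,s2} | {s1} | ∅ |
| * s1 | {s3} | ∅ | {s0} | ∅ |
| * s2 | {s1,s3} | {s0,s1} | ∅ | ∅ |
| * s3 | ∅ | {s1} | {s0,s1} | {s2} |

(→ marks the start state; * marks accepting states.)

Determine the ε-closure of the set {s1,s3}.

Begin with {s1,s3}.
s3 →ε {s2}; add s2.
ε-closure = {s1,s2,s3}.

{s1,s2,s3}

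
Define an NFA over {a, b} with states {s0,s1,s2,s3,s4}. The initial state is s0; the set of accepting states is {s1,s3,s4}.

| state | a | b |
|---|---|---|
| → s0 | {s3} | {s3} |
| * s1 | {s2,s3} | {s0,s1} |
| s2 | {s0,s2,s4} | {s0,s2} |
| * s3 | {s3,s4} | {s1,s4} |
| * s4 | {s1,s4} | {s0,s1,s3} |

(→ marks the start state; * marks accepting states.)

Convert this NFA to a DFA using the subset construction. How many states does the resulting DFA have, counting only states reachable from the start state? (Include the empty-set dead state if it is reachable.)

10

Start state of the DFA: {s0}.
{s0} --a--> {s3}  [new]
{s0} --b--> {s3}  [seen]
{s3} --a--> {s3,s4}  [new]
{s3} --b--> {s1,s4}  [new]
{s3,s4} --a--> {s1,s3,s4}  [new]
{s3,s4} --b--> {s0,s1,s3,s4}  [new]
{s1,s4} --a--> {s1,s2,s3,s4}  [new]
{s1,s4} --b--> {s0,s1,s3}  [new]
{s1,s3,s4} --a--> {s1,s2,s3,s4}  [seen]
{s1,s3,s4} --b--> {s0,s1,s3,s4}  [seen]
{s0,s1,s3,s4} --a--> {s1,s2,s3,s4}  [seen]
{s0,s1,s3,s4} --b--> {s0,s1,s3,s4}  [seen]
{s1,s2,s3,s4} --a--> {s0,s1,s2,s3,s4}  [new]
{s1,s2,s3,s4} --b--> {s0,s1,s2,s3,s4}  [seen]
{s0,s1,s3} --a--> {s2,s3,s4}  [new]
{s0,s1,s3} --b--> {s0,s1,s3,s4}  [seen]
{s0,s1,s2,s3,s4} --a--> {s0,s1,s2,s3,s4}  [seen]
{s0,s1,s2,s3,s4} --b--> {s0,s1,s2,s3,s4}  [seen]
{s2,s3,s4} --a--> {s0,s1,s2,s3,s4}  [seen]
{s2,s3,s4} --b--> {s0,s1,s2,s3,s4}  [seen]
Reachable DFA states: {s0}, {s3}, {s3,s4}, {s1,s4}, {s1,s3,s4}, {s0,s1,s3,s4}, {s1,s2,s3,s4}, {s0,s1,s3}, {s0,s1,s2,s3,s4}, {s2,s3,s4}.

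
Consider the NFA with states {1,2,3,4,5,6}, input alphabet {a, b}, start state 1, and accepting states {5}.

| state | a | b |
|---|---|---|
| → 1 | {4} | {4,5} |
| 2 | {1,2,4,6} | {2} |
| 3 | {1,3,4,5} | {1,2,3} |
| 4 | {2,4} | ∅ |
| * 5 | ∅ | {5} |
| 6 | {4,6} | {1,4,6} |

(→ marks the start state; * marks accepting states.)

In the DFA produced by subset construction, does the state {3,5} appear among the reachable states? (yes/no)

Start state of the DFA: {1}.
{1} --a--> {4}  [new]
{1} --b--> {4,5}  [new]
{4} --a--> {2,4}  [new]
{4} --b--> ∅  [new]
{4,5} --a--> {2,4}  [seen]
{4,5} --b--> {5}  [new]
{2,4} --a--> {1,2,4,6}  [new]
{2,4} --b--> {2}  [new]
∅ --a--> ∅  [seen]
∅ --b--> ∅  [seen]
{5} --a--> ∅  [seen]
{5} --b--> {5}  [seen]
{1,2,4,6} --a--> {1,2,4,6}  [seen]
{1,2,4,6} --b--> {1,2,4,5,6}  [new]
{2} --a--> {1,2,4,6}  [seen]
{2} --b--> {2}  [seen]
{1,2,4,5,6} --a--> {1,2,4,6}  [seen]
{1,2,4,5,6} --b--> {1,2,4,5,6}  [seen]
Reachable DFA states: {1}, {4}, {4,5}, {2,4}, ∅, {5}, {1,2,4,6}, {2}, {1,2,4,5,6}.
{3,5} is not among them.

no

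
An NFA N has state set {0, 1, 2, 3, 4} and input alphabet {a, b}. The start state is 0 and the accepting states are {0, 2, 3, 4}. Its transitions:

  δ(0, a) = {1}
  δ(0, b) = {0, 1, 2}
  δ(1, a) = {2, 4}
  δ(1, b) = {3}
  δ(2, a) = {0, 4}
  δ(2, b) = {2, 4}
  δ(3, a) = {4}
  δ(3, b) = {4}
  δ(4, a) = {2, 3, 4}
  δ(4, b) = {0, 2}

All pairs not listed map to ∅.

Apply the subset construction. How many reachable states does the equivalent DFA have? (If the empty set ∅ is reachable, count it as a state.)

15

Start state of the DFA: {0}.
{0} --a--> {1}  [new]
{0} --b--> {0, 1, 2}  [new]
{1} --a--> {2, 4}  [new]
{1} --b--> {3}  [new]
{0, 1, 2} --a--> {0, 1, 2, 4}  [new]
{0, 1, 2} --b--> {0, 1, 2, 3, 4}  [new]
{2, 4} --a--> {0, 2, 3, 4}  [new]
{2, 4} --b--> {0, 2, 4}  [new]
{3} --a--> {4}  [new]
{3} --b--> {4}  [seen]
{0, 1, 2, 4} --a--> {0, 1, 2, 3, 4}  [seen]
{0, 1, 2, 4} --b--> {0, 1, 2, 3, 4}  [seen]
{0, 1, 2, 3, 4} --a--> {0, 1, 2, 3, 4}  [seen]
{0, 1, 2, 3, 4} --b--> {0, 1, 2, 3, 4}  [seen]
{0, 2, 3, 4} --a--> {0, 1, 2, 3, 4}  [seen]
{0, 2, 3, 4} --b--> {0, 1, 2, 4}  [seen]
{0, 2, 4} --a--> {0, 1, 2, 3, 4}  [seen]
{0, 2, 4} --b--> {0, 1, 2, 4}  [seen]
{4} --a--> {2, 3, 4}  [new]
{4} --b--> {0, 2}  [new]
{2, 3, 4} --a--> {0, 2, 3, 4}  [seen]
{2, 3, 4} --b--> {0, 2, 4}  [seen]
{0, 2} --a--> {0, 1, 4}  [new]
{0, 2} --b--> {0, 1, 2, 4}  [seen]
{0, 1, 4} --a--> {1, 2, 3, 4}  [new]
{0, 1, 4} --b--> {0, 1, 2, 3}  [new]
{1, 2, 3, 4} --a--> {0, 2, 3, 4}  [seen]
{1, 2, 3, 4} --b--> {0, 2, 3, 4}  [seen]
{0, 1, 2, 3} --a--> {0, 1, 2, 4}  [seen]
{0, 1, 2, 3} --b--> {0, 1, 2, 3, 4}  [seen]
Reachable DFA states: {0}, {1}, {0, 1, 2}, {2, 4}, {3}, {0, 1, 2, 4}, {0, 1, 2, 3, 4}, {0, 2, 3, 4}, {0, 2, 4}, {4}, {2, 3, 4}, {0, 2}, {0, 1, 4}, {1, 2, 3, 4}, {0, 1, 2, 3}.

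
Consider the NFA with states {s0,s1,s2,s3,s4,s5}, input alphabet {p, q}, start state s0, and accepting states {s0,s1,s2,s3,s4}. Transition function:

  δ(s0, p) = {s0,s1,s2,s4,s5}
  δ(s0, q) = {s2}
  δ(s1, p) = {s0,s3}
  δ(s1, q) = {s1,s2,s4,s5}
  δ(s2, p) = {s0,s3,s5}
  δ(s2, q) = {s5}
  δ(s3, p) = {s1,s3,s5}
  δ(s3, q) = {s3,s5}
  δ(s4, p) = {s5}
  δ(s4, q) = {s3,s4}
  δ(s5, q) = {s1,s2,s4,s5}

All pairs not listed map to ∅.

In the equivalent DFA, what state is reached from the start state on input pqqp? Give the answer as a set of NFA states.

{s0,s1,s3,s5}

Start: {s0}.
δ(s0,p) = {s0,s1,s2,s4,s5}.
Union: {s0,s1,s2,s4,s5}.
After p: {s0,s1,s2,s4,s5}.
δ(s0,q) = {s2}; δ(s1,q) = {s1,s2,s4,s5}; δ(s2,q) = {s5}; δ(s4,q) = {s3,s4}; δ(s5,q) = {s1,s2,s4,s5}.
Union: {s1,s2,s3,s4,s5}.
After q: {s1,s2,s3,s4,s5}.
δ(s1,q) = {s1,s2,s4,s5}; δ(s2,q) = {s5}; δ(s3,q) = {s3,s5}; δ(s4,q) = {s3,s4}; δ(s5,q) = {s1,s2,s4,s5}.
Union: {s1,s2,s3,s4,s5}.
After q: {s1,s2,s3,s4,s5}.
δ(s1,p) = {s0,s3}; δ(s2,p) = {s0,s3,s5}; δ(s3,p) = {s1,s3,s5}; δ(s4,p) = {s5}; δ(s5,p) = ∅.
Union: {s0,s1,s3,s5}.
After p: {s0,s1,s3,s5}.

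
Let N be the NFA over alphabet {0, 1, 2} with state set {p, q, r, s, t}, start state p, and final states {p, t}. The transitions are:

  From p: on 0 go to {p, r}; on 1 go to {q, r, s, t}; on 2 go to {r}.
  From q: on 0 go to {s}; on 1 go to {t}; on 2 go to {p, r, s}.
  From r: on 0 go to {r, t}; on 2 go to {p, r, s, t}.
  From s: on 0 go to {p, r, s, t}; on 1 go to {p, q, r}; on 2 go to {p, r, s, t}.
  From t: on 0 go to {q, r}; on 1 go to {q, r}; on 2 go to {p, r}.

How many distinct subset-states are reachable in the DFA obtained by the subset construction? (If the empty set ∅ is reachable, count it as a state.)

Start state of the DFA: {p}.
{p} --0--> {p, r}  [new]
{p} --1--> {q, r, s, t}  [new]
{p} --2--> {r}  [new]
{p, r} --0--> {p, r, t}  [new]
{p, r} --1--> {q, r, s, t}  [seen]
{p, r} --2--> {p, r, s, t}  [new]
{q, r, s, t} --0--> {p, q, r, s, t}  [new]
{q, r, s, t} --1--> {p, q, r, t}  [new]
{q, r, s, t} --2--> {p, r, s, t}  [seen]
{r} --0--> {r, t}  [new]
{r} --1--> ∅  [new]
{r} --2--> {p, r, s, t}  [seen]
{p, r, t} --0--> {p, q, r, t}  [seen]
{p, r, t} --1--> {q, r, s, t}  [seen]
{p, r, t} --2--> {p, r, s, t}  [seen]
{p, r, s, t} --0--> {p, q, r, s, t}  [seen]
{p, r, s, t} --1--> {p, q, r, s, t}  [seen]
{p, r, s, t} --2--> {p, r, s, t}  [seen]
{p, q, r, s, t} --0--> {p, q, r, s, t}  [seen]
{p, q, r, s, t} --1--> {p, q, r, s, t}  [seen]
{p, q, r, s, t} --2--> {p, r, s, t}  [seen]
{p, q, r, t} --0--> {p, q, r, s, t}  [seen]
{p, q, r, t} --1--> {q, r, s, t}  [seen]
{p, q, r, t} --2--> {p, r, s, t}  [seen]
{r, t} --0--> {q, r, t}  [new]
{r, t} --1--> {q, r}  [new]
{r, t} --2--> {p, r, s, t}  [seen]
∅ --0--> ∅  [seen]
∅ --1--> ∅  [seen]
∅ --2--> ∅  [seen]
{q, r, t} --0--> {q, r, s, t}  [seen]
{q, r, t} --1--> {q, r, t}  [seen]
{q, r, t} --2--> {p, r, s, t}  [seen]
{q, r} --0--> {r, s, t}  [new]
{q, r} --1--> {t}  [new]
{q, r} --2--> {p, r, s, t}  [seen]
{r, s, t} --0--> {p, q, r, s, t}  [seen]
{r, s, t} --1--> {p, q, r}  [new]
{r, s, t} --2--> {p, r, s, t}  [seen]
{t} --0--> {q, r}  [seen]
{t} --1--> {q, r}  [seen]
{t} --2--> {p, r}  [seen]
{p, q, r} --0--> {p, r, s, t}  [seen]
{p, q, r} --1--> {q, r, s, t}  [seen]
{p, q, r} --2--> {p, r, s, t}  [seen]
Reachable DFA states: {p}, {p, r}, {q, r, s, t}, {r}, {p, r, t}, {p, r, s, t}, {p, q, r, s, t}, {p, q, r, t}, {r, t}, ∅, {q, r, t}, {q, r}, {r, s, t}, {t}, {p, q, r}.

15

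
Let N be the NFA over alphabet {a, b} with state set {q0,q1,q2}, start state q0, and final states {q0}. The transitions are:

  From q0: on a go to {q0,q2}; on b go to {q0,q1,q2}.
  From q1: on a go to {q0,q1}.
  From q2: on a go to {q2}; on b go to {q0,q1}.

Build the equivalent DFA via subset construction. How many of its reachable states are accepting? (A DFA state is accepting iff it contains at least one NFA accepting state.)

Start state of the DFA: {q0}.
{q0} --a--> {q0,q2}  [new]
{q0} --b--> {q0,q1,q2}  [new]
{q0,q2} --a--> {q0,q2}  [seen]
{q0,q2} --b--> {q0,q1,q2}  [seen]
{q0,q1,q2} --a--> {q0,q1,q2}  [seen]
{q0,q1,q2} --b--> {q0,q1,q2}  [seen]
Reachable DFA states: {q0}, {q0,q2}, {q0,q1,q2}.
Accepting DFA states (contain an NFA accepting state): {q0}, {q0,q2}, {q0,q1,q2}.

3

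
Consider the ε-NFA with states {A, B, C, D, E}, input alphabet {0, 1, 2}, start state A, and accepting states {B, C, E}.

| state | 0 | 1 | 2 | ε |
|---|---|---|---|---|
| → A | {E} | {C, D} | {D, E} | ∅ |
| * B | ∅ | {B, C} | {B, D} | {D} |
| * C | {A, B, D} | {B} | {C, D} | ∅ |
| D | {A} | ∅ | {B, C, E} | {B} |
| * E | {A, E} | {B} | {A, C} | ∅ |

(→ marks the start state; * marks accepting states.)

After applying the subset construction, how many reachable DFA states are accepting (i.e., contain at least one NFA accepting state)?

10

Start state of the DFA: {A} (ε-closure of the NFA start).
{A} --0--> {E}  [new]
{A} --1--> {B, C, D}  [new]
{A} --2--> {B, D, E}  [new]
{E} --0--> {A, E}  [new]
{E} --1--> {B, D}  [new]
{E} --2--> {A, C}  [new]
{B, C, D} --0--> {A, B, D}  [new]
{B, C, D} --1--> {B, C, D}  [seen]
{B, C, D} --2--> {B, C, D, E}  [new]
{B, D, E} --0--> {A, E}  [seen]
{B, D, E} --1--> {B, C, D}  [seen]
{B, D, E} --2--> {A, B, C, D, E}  [new]
{A, E} --0--> {A, E}  [seen]
{A, E} --1--> {B, C, D}  [seen]
{A, E} --2--> {A, B, C, D, E}  [seen]
{B, D} --0--> {A}  [seen]
{B, D} --1--> {B, C, D}  [seen]
{B, D} --2--> {B, C, D, E}  [seen]
{A, C} --0--> {A, B, D, E}  [new]
{A, C} --1--> {B, C, D}  [seen]
{A, C} --2--> {B, C, D, E}  [seen]
{A, B, D} --0--> {A, E}  [seen]
{A, B, D} --1--> {B, C, D}  [seen]
{A, B, D} --2--> {B, C, D, E}  [seen]
{B, C, D, E} --0--> {A, B, D, E}  [seen]
{B, C, D, E} --1--> {B, C, D}  [seen]
{B, C, D, E} --2--> {A, B, C, D, E}  [seen]
{A, B, C, D, E} --0--> {A, B, D, E}  [seen]
{A, B, C, D, E} --1--> {B, C, D}  [seen]
{A, B, C, D, E} --2--> {A, B, C, D, E}  [seen]
{A, B, D, E} --0--> {A, E}  [seen]
{A, B, D, E} --1--> {B, C, D}  [seen]
{A, B, D, E} --2--> {A, B, C, D, E}  [seen]
Reachable DFA states: {A}, {E}, {B, C, D}, {B, D, E}, {A, E}, {B, D}, {A, C}, {A, B, D}, {B, C, D, E}, {A, B, C, D, E}, {A, B, D, E}.
Accepting DFA states (contain an NFA accepting state): {E}, {B, C, D}, {B, D, E}, {A, E}, {B, D}, {A, C}, {A, B, D}, {B, C, D, E}, {A, B, C, D, E}, {A, B, D, E}.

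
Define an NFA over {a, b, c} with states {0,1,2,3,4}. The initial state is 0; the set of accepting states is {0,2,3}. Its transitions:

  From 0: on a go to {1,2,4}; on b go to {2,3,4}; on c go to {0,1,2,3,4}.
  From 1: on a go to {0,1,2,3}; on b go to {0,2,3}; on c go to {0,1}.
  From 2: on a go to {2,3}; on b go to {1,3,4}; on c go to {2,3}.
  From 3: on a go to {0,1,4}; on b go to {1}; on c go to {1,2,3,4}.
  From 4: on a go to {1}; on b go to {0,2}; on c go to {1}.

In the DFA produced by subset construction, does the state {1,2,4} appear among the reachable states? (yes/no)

Start state of the DFA: {0}.
{0} --a--> {1,2,4}  [new]
{0} --b--> {2,3,4}  [new]
{0} --c--> {0,1,2,3,4}  [new]
{1,2,4} --a--> {0,1,2,3}  [new]
{1,2,4} --b--> {0,1,2,3,4}  [seen]
{1,2,4} --c--> {0,1,2,3}  [seen]
{2,3,4} --a--> {0,1,2,3,4}  [seen]
{2,3,4} --b--> {0,1,2,3,4}  [seen]
{2,3,4} --c--> {1,2,3,4}  [new]
{0,1,2,3,4} --a--> {0,1,2,3,4}  [seen]
{0,1,2,3,4} --b--> {0,1,2,3,4}  [seen]
{0,1,2,3,4} --c--> {0,1,2,3,4}  [seen]
{0,1,2,3} --a--> {0,1,2,3,4}  [seen]
{0,1,2,3} --b--> {0,1,2,3,4}  [seen]
{0,1,2,3} --c--> {0,1,2,3,4}  [seen]
{1,2,3,4} --a--> {0,1,2,3,4}  [seen]
{1,2,3,4} --b--> {0,1,2,3,4}  [seen]
{1,2,3,4} --c--> {0,1,2,3,4}  [seen]
Reachable DFA states: {0}, {1,2,4}, {2,3,4}, {0,1,2,3,4}, {0,1,2,3}, {1,2,3,4}.
{1,2,4} is among them.

yes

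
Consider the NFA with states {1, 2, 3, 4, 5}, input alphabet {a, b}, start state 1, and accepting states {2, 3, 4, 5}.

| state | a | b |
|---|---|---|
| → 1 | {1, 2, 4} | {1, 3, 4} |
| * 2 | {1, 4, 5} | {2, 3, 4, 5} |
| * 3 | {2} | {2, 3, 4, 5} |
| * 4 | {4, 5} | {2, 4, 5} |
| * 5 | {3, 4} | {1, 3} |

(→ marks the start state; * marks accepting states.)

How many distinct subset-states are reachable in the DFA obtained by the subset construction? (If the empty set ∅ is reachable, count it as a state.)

Start state of the DFA: {1}.
{1} --a--> {1, 2, 4}  [new]
{1} --b--> {1, 3, 4}  [new]
{1, 2, 4} --a--> {1, 2, 4, 5}  [new]
{1, 2, 4} --b--> {1, 2, 3, 4, 5}  [new]
{1, 3, 4} --a--> {1, 2, 4, 5}  [seen]
{1, 3, 4} --b--> {1, 2, 3, 4, 5}  [seen]
{1, 2, 4, 5} --a--> {1, 2, 3, 4, 5}  [seen]
{1, 2, 4, 5} --b--> {1, 2, 3, 4, 5}  [seen]
{1, 2, 3, 4, 5} --a--> {1, 2, 3, 4, 5}  [seen]
{1, 2, 3, 4, 5} --b--> {1, 2, 3, 4, 5}  [seen]
Reachable DFA states: {1}, {1, 2, 4}, {1, 3, 4}, {1, 2, 4, 5}, {1, 2, 3, 4, 5}.

5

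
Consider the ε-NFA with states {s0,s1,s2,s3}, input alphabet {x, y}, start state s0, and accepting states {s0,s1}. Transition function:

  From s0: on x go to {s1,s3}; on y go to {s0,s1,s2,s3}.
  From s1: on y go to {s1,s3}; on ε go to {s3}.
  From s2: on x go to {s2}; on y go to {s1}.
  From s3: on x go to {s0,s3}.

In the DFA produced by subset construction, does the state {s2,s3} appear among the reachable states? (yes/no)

Start state of the DFA: {s0} (ε-closure of the NFA start).
{s0} --x--> {s1,s3}  [new]
{s0} --y--> {s0,s1,s2,s3}  [new]
{s1,s3} --x--> {s0,s3}  [new]
{s1,s3} --y--> {s1,s3}  [seen]
{s0,s1,s2,s3} --x--> {s0,s1,s2,s3}  [seen]
{s0,s1,s2,s3} --y--> {s0,s1,s2,s3}  [seen]
{s0,s3} --x--> {s0,s1,s3}  [new]
{s0,s3} --y--> {s0,s1,s2,s3}  [seen]
{s0,s1,s3} --x--> {s0,s1,s3}  [seen]
{s0,s1,s3} --y--> {s0,s1,s2,s3}  [seen]
Reachable DFA states: {s0}, {s1,s3}, {s0,s1,s2,s3}, {s0,s3}, {s0,s1,s3}.
{s2,s3} is not among them.

no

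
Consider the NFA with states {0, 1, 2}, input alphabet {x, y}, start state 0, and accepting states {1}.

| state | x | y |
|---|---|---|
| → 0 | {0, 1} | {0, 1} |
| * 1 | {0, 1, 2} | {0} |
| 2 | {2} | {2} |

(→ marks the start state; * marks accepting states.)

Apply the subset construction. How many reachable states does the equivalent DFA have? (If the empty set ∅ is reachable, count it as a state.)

3

Start state of the DFA: {0}.
{0} --x--> {0, 1}  [new]
{0} --y--> {0, 1}  [seen]
{0, 1} --x--> {0, 1, 2}  [new]
{0, 1} --y--> {0, 1}  [seen]
{0, 1, 2} --x--> {0, 1, 2}  [seen]
{0, 1, 2} --y--> {0, 1, 2}  [seen]
Reachable DFA states: {0}, {0, 1}, {0, 1, 2}.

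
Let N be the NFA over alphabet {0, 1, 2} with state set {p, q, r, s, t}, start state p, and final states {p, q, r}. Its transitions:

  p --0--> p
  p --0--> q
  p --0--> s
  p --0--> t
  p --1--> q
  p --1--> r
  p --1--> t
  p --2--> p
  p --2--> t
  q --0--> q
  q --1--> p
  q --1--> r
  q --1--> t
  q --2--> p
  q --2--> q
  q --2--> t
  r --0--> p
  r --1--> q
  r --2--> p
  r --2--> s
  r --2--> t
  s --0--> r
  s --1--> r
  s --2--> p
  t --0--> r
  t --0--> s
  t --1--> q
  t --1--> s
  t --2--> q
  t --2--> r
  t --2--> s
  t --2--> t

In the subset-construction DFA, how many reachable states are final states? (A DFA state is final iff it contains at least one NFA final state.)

Start state of the DFA: {p}.
{p} --0--> {p, q, s, t}  [new]
{p} --1--> {q, r, t}  [new]
{p} --2--> {p, t}  [new]
{p, q, s, t} --0--> {p, q, r, s, t}  [new]
{p, q, s, t} --1--> {p, q, r, s, t}  [seen]
{p, q, s, t} --2--> {p, q, r, s, t}  [seen]
{q, r, t} --0--> {p, q, r, s}  [new]
{q, r, t} --1--> {p, q, r, s, t}  [seen]
{q, r, t} --2--> {p, q, r, s, t}  [seen]
{p, t} --0--> {p, q, r, s, t}  [seen]
{p, t} --1--> {q, r, s, t}  [new]
{p, t} --2--> {p, q, r, s, t}  [seen]
{p, q, r, s, t} --0--> {p, q, r, s, t}  [seen]
{p, q, r, s, t} --1--> {p, q, r, s, t}  [seen]
{p, q, r, s, t} --2--> {p, q, r, s, t}  [seen]
{p, q, r, s} --0--> {p, q, r, s, t}  [seen]
{p, q, r, s} --1--> {p, q, r, t}  [new]
{p, q, r, s} --2--> {p, q, s, t}  [seen]
{q, r, s, t} --0--> {p, q, r, s}  [seen]
{q, r, s, t} --1--> {p, q, r, s, t}  [seen]
{q, r, s, t} --2--> {p, q, r, s, t}  [seen]
{p, q, r, t} --0--> {p, q, r, s, t}  [seen]
{p, q, r, t} --1--> {p, q, r, s, t}  [seen]
{p, q, r, t} --2--> {p, q, r, s, t}  [seen]
Reachable DFA states: {p}, {p, q, s, t}, {q, r, t}, {p, t}, {p, q, r, s, t}, {p, q, r, s}, {q, r, s, t}, {p, q, r, t}.
Accepting DFA states (contain an NFA accepting state): {p}, {p, q, s, t}, {q, r, t}, {p, t}, {p, q, r, s, t}, {p, q, r, s}, {q, r, s, t}, {p, q, r, t}.

8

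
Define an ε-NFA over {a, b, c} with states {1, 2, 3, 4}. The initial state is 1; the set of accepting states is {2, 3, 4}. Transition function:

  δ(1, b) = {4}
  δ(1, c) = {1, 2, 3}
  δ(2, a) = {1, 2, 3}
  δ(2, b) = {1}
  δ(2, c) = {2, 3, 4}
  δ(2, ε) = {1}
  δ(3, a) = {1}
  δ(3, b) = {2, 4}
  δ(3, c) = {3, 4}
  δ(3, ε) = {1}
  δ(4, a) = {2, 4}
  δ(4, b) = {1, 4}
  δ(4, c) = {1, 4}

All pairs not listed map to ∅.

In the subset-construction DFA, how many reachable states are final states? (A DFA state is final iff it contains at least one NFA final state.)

5

Start state of the DFA: {1} (ε-closure of the NFA start).
{1} --a--> ∅  [new]
{1} --b--> {4}  [new]
{1} --c--> {1, 2, 3}  [new]
∅ --a--> ∅  [seen]
∅ --b--> ∅  [seen]
∅ --c--> ∅  [seen]
{4} --a--> {1, 2, 4}  [new]
{4} --b--> {1, 4}  [new]
{4} --c--> {1, 4}  [seen]
{1, 2, 3} --a--> {1, 2, 3}  [seen]
{1, 2, 3} --b--> {1, 2, 4}  [seen]
{1, 2, 3} --c--> {1, 2, 3, 4}  [new]
{1, 2, 4} --a--> {1, 2, 3, 4}  [seen]
{1, 2, 4} --b--> {1, 4}  [seen]
{1, 2, 4} --c--> {1, 2, 3, 4}  [seen]
{1, 4} --a--> {1, 2, 4}  [seen]
{1, 4} --b--> {1, 4}  [seen]
{1, 4} --c--> {1, 2, 3, 4}  [seen]
{1, 2, 3, 4} --a--> {1, 2, 3, 4}  [seen]
{1, 2, 3, 4} --b--> {1, 2, 4}  [seen]
{1, 2, 3, 4} --c--> {1, 2, 3, 4}  [seen]
Reachable DFA states: {1}, ∅, {4}, {1, 2, 3}, {1, 2, 4}, {1, 4}, {1, 2, 3, 4}.
Accepting DFA states (contain an NFA accepting state): {4}, {1, 2, 3}, {1, 2, 4}, {1, 4}, {1, 2, 3, 4}.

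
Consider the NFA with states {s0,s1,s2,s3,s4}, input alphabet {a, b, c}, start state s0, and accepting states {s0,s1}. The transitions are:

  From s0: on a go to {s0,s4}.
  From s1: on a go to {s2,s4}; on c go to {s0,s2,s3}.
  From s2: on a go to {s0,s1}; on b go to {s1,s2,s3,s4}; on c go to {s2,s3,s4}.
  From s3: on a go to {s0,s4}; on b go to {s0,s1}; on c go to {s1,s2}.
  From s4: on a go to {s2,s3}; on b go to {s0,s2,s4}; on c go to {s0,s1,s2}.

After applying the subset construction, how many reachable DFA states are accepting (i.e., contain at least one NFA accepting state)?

Start state of the DFA: {s0}.
{s0} --a--> {s0,s4}  [new]
{s0} --b--> ∅  [new]
{s0} --c--> ∅  [seen]
{s0,s4} --a--> {s0,s2,s3,s4}  [new]
{s0,s4} --b--> {s0,s2,s4}  [new]
{s0,s4} --c--> {s0,s1,s2}  [new]
∅ --a--> ∅  [seen]
∅ --b--> ∅  [seen]
∅ --c--> ∅  [seen]
{s0,s2,s3,s4} --a--> {s0,s1,s2,s3,s4}  [new]
{s0,s2,s3,s4} --b--> {s0,s1,s2,s3,s4}  [seen]
{s0,s2,s3,s4} --c--> {s0,s1,s2,s3,s4}  [seen]
{s0,s2,s4} --a--> {s0,s1,s2,s3,s4}  [seen]
{s0,s2,s4} --b--> {s0,s1,s2,s3,s4}  [seen]
{s0,s2,s4} --c--> {s0,s1,s2,s3,s4}  [seen]
{s0,s1,s2} --a--> {s0,s1,s2,s4}  [new]
{s0,s1,s2} --b--> {s1,s2,s3,s4}  [new]
{s0,s1,s2} --c--> {s0,s2,s3,s4}  [seen]
{s0,s1,s2,s3,s4} --a--> {s0,s1,s2,s3,s4}  [seen]
{s0,s1,s2,s3,s4} --b--> {s0,s1,s2,s3,s4}  [seen]
{s0,s1,s2,s3,s4} --c--> {s0,s1,s2,s3,s4}  [seen]
{s0,s1,s2,s4} --a--> {s0,s1,s2,s3,s4}  [seen]
{s0,s1,s2,s4} --b--> {s0,s1,s2,s3,s4}  [seen]
{s0,s1,s2,s4} --c--> {s0,s1,s2,s3,s4}  [seen]
{s1,s2,s3,s4} --a--> {s0,s1,s2,s3,s4}  [seen]
{s1,s2,s3,s4} --b--> {s0,s1,s2,s3,s4}  [seen]
{s1,s2,s3,s4} --c--> {s0,s1,s2,s3,s4}  [seen]
Reachable DFA states: {s0}, {s0,s4}, ∅, {s0,s2,s3,s4}, {s0,s2,s4}, {s0,s1,s2}, {s0,s1,s2,s3,s4}, {s0,s1,s2,s4}, {s1,s2,s3,s4}.
Accepting DFA states (contain an NFA accepting state): {s0}, {s0,s4}, {s0,s2,s3,s4}, {s0,s2,s4}, {s0,s1,s2}, {s0,s1,s2,s3,s4}, {s0,s1,s2,s4}, {s1,s2,s3,s4}.

8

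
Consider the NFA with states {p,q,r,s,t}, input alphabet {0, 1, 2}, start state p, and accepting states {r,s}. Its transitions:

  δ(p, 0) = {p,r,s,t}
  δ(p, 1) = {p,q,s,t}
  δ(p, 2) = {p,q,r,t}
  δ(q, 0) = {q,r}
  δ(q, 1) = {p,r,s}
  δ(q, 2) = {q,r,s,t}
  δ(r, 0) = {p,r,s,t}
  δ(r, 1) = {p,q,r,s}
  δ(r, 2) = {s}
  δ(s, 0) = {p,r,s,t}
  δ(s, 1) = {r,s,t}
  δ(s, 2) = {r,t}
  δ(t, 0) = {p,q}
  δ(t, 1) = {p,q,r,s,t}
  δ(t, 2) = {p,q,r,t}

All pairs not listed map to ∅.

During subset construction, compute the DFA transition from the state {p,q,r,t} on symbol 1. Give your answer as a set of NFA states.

{p,q,r,s,t}

δ(p,1) = {p,q,s,t}; δ(q,1) = {p,r,s}; δ(r,1) = {p,q,r,s}; δ(t,1) = {p,q,r,s,t}.
Union: {p,q,r,s,t}.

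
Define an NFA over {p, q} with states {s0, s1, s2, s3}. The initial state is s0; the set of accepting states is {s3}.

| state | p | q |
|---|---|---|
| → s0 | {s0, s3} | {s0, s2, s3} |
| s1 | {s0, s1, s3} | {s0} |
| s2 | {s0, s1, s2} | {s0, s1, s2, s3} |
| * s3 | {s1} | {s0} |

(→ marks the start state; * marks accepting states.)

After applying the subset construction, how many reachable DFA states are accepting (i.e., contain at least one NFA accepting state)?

Start state of the DFA: {s0}.
{s0} --p--> {s0, s3}  [new]
{s0} --q--> {s0, s2, s3}  [new]
{s0, s3} --p--> {s0, s1, s3}  [new]
{s0, s3} --q--> {s0, s2, s3}  [seen]
{s0, s2, s3} --p--> {s0, s1, s2, s3}  [new]
{s0, s2, s3} --q--> {s0, s1, s2, s3}  [seen]
{s0, s1, s3} --p--> {s0, s1, s3}  [seen]
{s0, s1, s3} --q--> {s0, s2, s3}  [seen]
{s0, s1, s2, s3} --p--> {s0, s1, s2, s3}  [seen]
{s0, s1, s2, s3} --q--> {s0, s1, s2, s3}  [seen]
Reachable DFA states: {s0}, {s0, s3}, {s0, s2, s3}, {s0, s1, s3}, {s0, s1, s2, s3}.
Accepting DFA states (contain an NFA accepting state): {s0, s3}, {s0, s2, s3}, {s0, s1, s3}, {s0, s1, s2, s3}.

4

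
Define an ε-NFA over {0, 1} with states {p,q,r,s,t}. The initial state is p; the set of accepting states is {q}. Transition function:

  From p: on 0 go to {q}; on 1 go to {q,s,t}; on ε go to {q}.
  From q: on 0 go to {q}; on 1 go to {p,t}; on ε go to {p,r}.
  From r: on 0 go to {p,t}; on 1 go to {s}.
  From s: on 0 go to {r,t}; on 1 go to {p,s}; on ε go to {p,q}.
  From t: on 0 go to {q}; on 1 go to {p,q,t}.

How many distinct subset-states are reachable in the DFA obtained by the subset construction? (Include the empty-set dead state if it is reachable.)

3

Start state of the DFA: {p,q,r} (ε-closure of the NFA start).
{p,q,r} --0--> {p,q,r,t}  [new]
{p,q,r} --1--> {p,q,r,s,t}  [new]
{p,q,r,t} --0--> {p,q,r,t}  [seen]
{p,q,r,t} --1--> {p,q,r,s,t}  [seen]
{p,q,r,s,t} --0--> {p,q,r,t}  [seen]
{p,q,r,s,t} --1--> {p,q,r,s,t}  [seen]
Reachable DFA states: {p,q,r}, {p,q,r,t}, {p,q,r,s,t}.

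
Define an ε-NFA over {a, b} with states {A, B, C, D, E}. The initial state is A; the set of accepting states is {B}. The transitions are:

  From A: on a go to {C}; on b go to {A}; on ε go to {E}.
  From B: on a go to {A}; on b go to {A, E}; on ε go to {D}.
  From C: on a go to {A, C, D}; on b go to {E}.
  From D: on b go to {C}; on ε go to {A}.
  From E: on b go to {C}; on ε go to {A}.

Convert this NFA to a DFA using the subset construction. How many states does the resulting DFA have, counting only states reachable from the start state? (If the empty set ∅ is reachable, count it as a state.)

4

Start state of the DFA: {A, E} (ε-closure of the NFA start).
{A, E} --a--> {C}  [new]
{A, E} --b--> {A, C, E}  [new]
{C} --a--> {A, C, D, E}  [new]
{C} --b--> {A, E}  [seen]
{A, C, E} --a--> {A, C, D, E}  [seen]
{A, C, E} --b--> {A, C, E}  [seen]
{A, C, D, E} --a--> {A, C, D, E}  [seen]
{A, C, D, E} --b--> {A, C, E}  [seen]
Reachable DFA states: {A, E}, {C}, {A, C, E}, {A, C, D, E}.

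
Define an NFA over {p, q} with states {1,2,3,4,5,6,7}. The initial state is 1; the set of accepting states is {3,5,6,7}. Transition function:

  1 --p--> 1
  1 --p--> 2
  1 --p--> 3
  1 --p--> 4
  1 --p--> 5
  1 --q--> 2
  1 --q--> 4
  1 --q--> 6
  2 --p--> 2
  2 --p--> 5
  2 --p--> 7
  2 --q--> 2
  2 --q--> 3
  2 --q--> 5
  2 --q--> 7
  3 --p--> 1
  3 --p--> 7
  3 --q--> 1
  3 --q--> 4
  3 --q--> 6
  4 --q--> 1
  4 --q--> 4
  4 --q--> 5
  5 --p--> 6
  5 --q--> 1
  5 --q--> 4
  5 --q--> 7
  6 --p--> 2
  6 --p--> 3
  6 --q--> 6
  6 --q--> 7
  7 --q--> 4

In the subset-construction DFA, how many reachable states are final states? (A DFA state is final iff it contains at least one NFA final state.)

5

Start state of the DFA: {1}.
{1} --p--> {1,2,3,4,5}  [new]
{1} --q--> {2,4,6}  [new]
{1,2,3,4,5} --p--> {1,2,3,4,5,6,7}  [new]
{1,2,3,4,5} --q--> {1,2,3,4,5,6,7}  [seen]
{2,4,6} --p--> {2,3,5,7}  [new]
{2,4,6} --q--> {1,2,3,4,5,6,7}  [seen]
{1,2,3,4,5,6,7} --p--> {1,2,3,4,5,6,7}  [seen]
{1,2,3,4,5,6,7} --q--> {1,2,3,4,5,6,7}  [seen]
{2,3,5,7} --p--> {1,2,5,6,7}  [new]
{2,3,5,7} --q--> {1,2,3,4,5,6,7}  [seen]
{1,2,5,6,7} --p--> {1,2,3,4,5,6,7}  [seen]
{1,2,5,6,7} --q--> {1,2,3,4,5,6,7}  [seen]
Reachable DFA states: {1}, {1,2,3,4,5}, {2,4,6}, {1,2,3,4,5,6,7}, {2,3,5,7}, {1,2,5,6,7}.
Accepting DFA states (contain an NFA accepting state): {1,2,3,4,5}, {2,4,6}, {1,2,3,4,5,6,7}, {2,3,5,7}, {1,2,5,6,7}.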